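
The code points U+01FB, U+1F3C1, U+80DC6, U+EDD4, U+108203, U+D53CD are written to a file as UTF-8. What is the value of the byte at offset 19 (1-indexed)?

1-indexed offset 19 is 0-indexed offset 18.
U+01FB → 2-byte form C7 BB at offsets 0–1.
U+1F3C1 → 4-byte form F0 9F 8F 81 at offsets 2–5.
U+80DC6 → 4-byte form F2 80 B7 86 at offsets 6–9.
U+EDD4 → 3-byte form EE B7 94 at offsets 10–12.
U+108203 → 4-byte form F4 88 88 83 at offsets 13–16.
U+D53CD → 4-byte form F3 95 8F 8D at offsets 17–20.
Offset 18 falls in char 6's range; it's byte 2 of F3 95 8F 8D = 0x95.

0x95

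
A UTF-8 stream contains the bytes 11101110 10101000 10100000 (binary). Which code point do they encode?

U+EA20

Leading byte 0xEE = 11101110 matches 1110xxxx → 3-byte sequence.
Byte 1: 0xEE = 11101110, payload 1110 (4 bits).
Byte 2: 0xA8 = 10101000 (10xxxxxx ✓), payload 101000.
Byte 3: 0xA0 = 10100000 (10xxxxxx ✓), payload 100000.
Concatenate: 1110101000100000 = 0xEA20 (16 bits → U+EA20).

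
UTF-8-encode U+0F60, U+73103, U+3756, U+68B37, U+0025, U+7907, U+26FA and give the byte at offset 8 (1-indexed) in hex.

1-indexed offset 8 is 0-indexed offset 7.
U+0F60 → 3-byte form E0 BD A0 at offsets 0–2.
U+73103 → 4-byte form F1 B3 84 83 at offsets 3–6.
U+3756 → 3-byte form E3 9D 96 at offsets 7–9.
Offset 7 falls in char 3's range; it's byte 1 of E3 9D 96 = 0xE3.

0xE3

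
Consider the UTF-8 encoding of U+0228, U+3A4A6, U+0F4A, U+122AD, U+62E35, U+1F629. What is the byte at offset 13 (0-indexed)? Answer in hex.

U+0228 → 2-byte form C8 A8 at offsets 0–1.
U+3A4A6 → 4-byte form F0 BA 92 A6 at offsets 2–5.
U+0F4A → 3-byte form E0 BD 8A at offsets 6–8.
U+122AD → 4-byte form F0 92 8A AD at offsets 9–12.
U+62E35 → 4-byte form F1 A2 B8 B5 at offsets 13–16.
Offset 13 falls in char 5's range; it's byte 1 of F1 A2 B8 B5 = 0xF1.

0xF1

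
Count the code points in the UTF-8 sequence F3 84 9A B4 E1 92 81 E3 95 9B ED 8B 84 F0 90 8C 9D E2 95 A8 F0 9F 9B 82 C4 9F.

8

Byte at offset 0: 0xF3 = 11110011 → 4-byte char (#1). Advance 4.
Byte at offset 4: 0xE1 = 11100001 → 3-byte char (#2). Advance 3.
Byte at offset 7: 0xE3 = 11100011 → 3-byte char (#3). Advance 3.
Byte at offset 10: 0xED = 11101101 → 3-byte char (#4). Advance 3.
Byte at offset 13: 0xF0 = 11110000 → 4-byte char (#5). Advance 4.
Byte at offset 17: 0xE2 = 11100010 → 3-byte char (#6). Advance 3.
Byte at offset 20: 0xF0 = 11110000 → 4-byte char (#7). Advance 4.
Byte at offset 24: 0xC4 = 11000100 → 2-byte char (#8). Advance 2.
Reached end at offset 26 after 8 code points.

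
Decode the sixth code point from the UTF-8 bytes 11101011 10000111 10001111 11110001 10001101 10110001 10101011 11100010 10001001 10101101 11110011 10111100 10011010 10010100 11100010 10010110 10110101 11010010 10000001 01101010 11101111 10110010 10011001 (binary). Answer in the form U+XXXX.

Offset 0: leading byte 0xEB = 11101011 → 3-byte char #1 = EB 87 8F.
Offset 3: leading byte 0xF1 = 11110001 → 4-byte char #2 = F1 8D B1 AB.
Offset 7: leading byte 0xE2 = 11100010 → 3-byte char #3 = E2 89 AD.
Offset 10: leading byte 0xF3 = 11110011 → 4-byte char #4 = F3 BC 9A 94.
Offset 14: leading byte 0xE2 = 11100010 → 3-byte char #5 = E2 96 B5.
Offset 17: leading byte 0xD2 = 11010010 → 2-byte char #6 = D2 81.
Leading byte 0xD2 = 11010010 matches 110xxxxx → 2-byte sequence.
Byte 1: 0xD2 = 11010010, payload 10010 (5 bits).
Byte 2: 0x81 = 10000001 (10xxxxxx ✓), payload 000001.
Concatenate: 10010000001 = 0x481 (11 bits → U+0481).

U+0481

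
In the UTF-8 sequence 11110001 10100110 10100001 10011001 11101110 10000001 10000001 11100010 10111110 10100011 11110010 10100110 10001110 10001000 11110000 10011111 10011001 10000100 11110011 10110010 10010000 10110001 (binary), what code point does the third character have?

Offset 0: leading byte 0xF1 = 11110001 → 4-byte char #1 = F1 A6 A1 99.
Offset 4: leading byte 0xEE = 11101110 → 3-byte char #2 = EE 81 81.
Offset 7: leading byte 0xE2 = 11100010 → 3-byte char #3 = E2 BE A3.
Leading byte 0xE2 = 11100010 matches 1110xxxx → 3-byte sequence.
Byte 1: 0xE2 = 11100010, payload 0010 (4 bits).
Byte 2: 0xBE = 10111110 (10xxxxxx ✓), payload 111110.
Byte 3: 0xA3 = 10100011 (10xxxxxx ✓), payload 100011.
Concatenate: 0010111110100011 = 0x2FA3 (16 bits → U+2FA3).

U+2FA3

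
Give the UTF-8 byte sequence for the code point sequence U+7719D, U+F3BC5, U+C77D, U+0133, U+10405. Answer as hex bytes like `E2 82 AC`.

U+7719D: 4-byte form → F1 B7 86 9D.
U+F3BC5: 4-byte form → F3 B3 AF 85.
U+C77D: 3-byte form → EC 9D BD.
U+0133: 2-byte form → C4 B3.
U+10405: 4-byte form → F0 90 90 85.
Concatenated (17 bytes): F1 B7 86 9D F3 B3 AF 85 EC 9D BD C4 B3 F0 90 90 85.

F1 B7 86 9D F3 B3 AF 85 EC 9D BD C4 B3 F0 90 90 85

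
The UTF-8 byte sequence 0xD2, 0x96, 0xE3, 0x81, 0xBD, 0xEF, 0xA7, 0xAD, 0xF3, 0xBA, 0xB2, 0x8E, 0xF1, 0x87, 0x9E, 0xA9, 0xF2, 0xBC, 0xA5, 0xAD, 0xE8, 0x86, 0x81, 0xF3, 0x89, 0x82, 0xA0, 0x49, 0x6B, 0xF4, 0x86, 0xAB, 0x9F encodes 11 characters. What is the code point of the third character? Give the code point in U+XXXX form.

Offset 0: leading byte 0xD2 = 11010010 → 2-byte char #1 = D2 96.
Offset 2: leading byte 0xE3 = 11100011 → 3-byte char #2 = E3 81 BD.
Offset 5: leading byte 0xEF = 11101111 → 3-byte char #3 = EF A7 AD.
Leading byte 0xEF = 11101111 matches 1110xxxx → 3-byte sequence.
Byte 1: 0xEF = 11101111, payload 1111 (4 bits).
Byte 2: 0xA7 = 10100111 (10xxxxxx ✓), payload 100111.
Byte 3: 0xAD = 10101101 (10xxxxxx ✓), payload 101101.
Concatenate: 1111100111101101 = 0xF9ED (16 bits → U+F9ED).

U+F9ED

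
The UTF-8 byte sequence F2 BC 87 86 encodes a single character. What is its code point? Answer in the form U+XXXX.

U+BC1C6

Leading byte 0xF2 = 11110010 matches 11110xxx → 4-byte sequence.
Byte 1: 0xF2 = 11110010, payload 010 (3 bits).
Byte 2: 0xBC = 10111100 (10xxxxxx ✓), payload 111100.
Byte 3: 0x87 = 10000111 (10xxxxxx ✓), payload 000111.
Byte 4: 0x86 = 10000110 (10xxxxxx ✓), payload 000110.
Concatenate: 010111100000111000110 = 0xBC1C6 (21 bits → U+BC1C6).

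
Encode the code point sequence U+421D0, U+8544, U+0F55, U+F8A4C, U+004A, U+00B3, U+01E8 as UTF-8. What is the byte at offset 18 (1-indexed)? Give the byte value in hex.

0xC7

1-indexed offset 18 is 0-indexed offset 17.
U+421D0 → 4-byte form F1 82 87 90 at offsets 0–3.
U+8544 → 3-byte form E8 95 84 at offsets 4–6.
U+0F55 → 3-byte form E0 BD 95 at offsets 7–9.
U+F8A4C → 4-byte form F3 B8 A9 8C at offsets 10–13.
U+004A → 1-byte form 4A at offsets 14–14.
U+00B3 → 2-byte form C2 B3 at offsets 15–16.
U+01E8 → 2-byte form C7 A8 at offsets 17–18.
Offset 17 falls in char 7's range; it's byte 1 of C7 A8 = 0xC7.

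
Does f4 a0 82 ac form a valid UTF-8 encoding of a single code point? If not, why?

invalid (encodes a value above U+10FFFF)

Leading byte 0xF4 = 11110100 → 4-byte form.
Payload = 0x1200AC, which exceeds U+10FFFF, the maximum Unicode code point. (Leading bytes F5–FF, or F4 followed by ≥ 0x90, are invalid.)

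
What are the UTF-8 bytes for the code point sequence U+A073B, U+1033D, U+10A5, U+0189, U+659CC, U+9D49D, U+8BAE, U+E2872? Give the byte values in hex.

F2 A0 9C BB F0 90 8C BD E1 82 A5 C6 89 F1 A5 A7 8C F2 9D 92 9D E8 AE AE F3 A2 A1 B2

U+A073B: 4-byte form → F2 A0 9C BB.
U+1033D: 4-byte form → F0 90 8C BD.
U+10A5: 3-byte form → E1 82 A5.
U+0189: 2-byte form → C6 89.
U+659CC: 4-byte form → F1 A5 A7 8C.
U+9D49D: 4-byte form → F2 9D 92 9D.
U+8BAE: 3-byte form → E8 AE AE.
U+E2872: 4-byte form → F3 A2 A1 B2.
Concatenated (28 bytes): F2 A0 9C BB F0 90 8C BD E1 82 A5 C6 89 F1 A5 A7 8C F2 9D 92 9D E8 AE AE F3 A2 A1 B2.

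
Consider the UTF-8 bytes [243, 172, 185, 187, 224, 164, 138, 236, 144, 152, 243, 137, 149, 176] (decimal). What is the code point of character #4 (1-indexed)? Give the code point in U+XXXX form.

Offset 0: leading byte 0xF3 = 11110011 → 4-byte char #1 = F3 AC B9 BB.
Offset 4: leading byte 0xE0 = 11100000 → 3-byte char #2 = E0 A4 8A.
Offset 7: leading byte 0xEC = 11101100 → 3-byte char #3 = EC 90 98.
Offset 10: leading byte 0xF3 = 11110011 → 4-byte char #4 = F3 89 95 B0.
Leading byte 0xF3 = 11110011 matches 11110xxx → 4-byte sequence.
Byte 1: 0xF3 = 11110011, payload 011 (3 bits).
Byte 2: 0x89 = 10001001 (10xxxxxx ✓), payload 001001.
Byte 3: 0x95 = 10010101 (10xxxxxx ✓), payload 010101.
Byte 4: 0xB0 = 10110000 (10xxxxxx ✓), payload 110000.
Concatenate: 011001001010101110000 = 0xC9570 (21 bits → U+C9570).

U+C9570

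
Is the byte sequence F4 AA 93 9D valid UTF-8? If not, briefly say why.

invalid (encodes a value above U+10FFFF)

Leading byte 0xF4 = 11110100 → 4-byte form.
Payload = 0x12A4DD, which exceeds U+10FFFF, the maximum Unicode code point. (Leading bytes F5–FF, or F4 followed by ≥ 0x90, are invalid.)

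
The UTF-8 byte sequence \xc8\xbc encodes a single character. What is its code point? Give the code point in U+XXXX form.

U+023C

Leading byte 0xC8 = 11001000 matches 110xxxxx → 2-byte sequence.
Byte 1: 0xC8 = 11001000, payload 01000 (5 bits).
Byte 2: 0xBC = 10111100 (10xxxxxx ✓), payload 111100.
Concatenate: 01000111100 = 0x23C (11 bits → U+023C).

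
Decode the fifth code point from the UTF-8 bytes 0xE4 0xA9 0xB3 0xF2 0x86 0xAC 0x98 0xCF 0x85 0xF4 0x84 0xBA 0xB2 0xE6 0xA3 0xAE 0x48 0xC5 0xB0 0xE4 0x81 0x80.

U+68EE

Offset 0: leading byte 0xE4 = 11100100 → 3-byte char #1 = E4 A9 B3.
Offset 3: leading byte 0xF2 = 11110010 → 4-byte char #2 = F2 86 AC 98.
Offset 7: leading byte 0xCF = 11001111 → 2-byte char #3 = CF 85.
Offset 9: leading byte 0xF4 = 11110100 → 4-byte char #4 = F4 84 BA B2.
Offset 13: leading byte 0xE6 = 11100110 → 3-byte char #5 = E6 A3 AE.
Leading byte 0xE6 = 11100110 matches 1110xxxx → 3-byte sequence.
Byte 1: 0xE6 = 11100110, payload 0110 (4 bits).
Byte 2: 0xA3 = 10100011 (10xxxxxx ✓), payload 100011.
Byte 3: 0xAE = 10101110 (10xxxxxx ✓), payload 101110.
Concatenate: 0110100011101110 = 0x68EE (16 bits → U+68EE).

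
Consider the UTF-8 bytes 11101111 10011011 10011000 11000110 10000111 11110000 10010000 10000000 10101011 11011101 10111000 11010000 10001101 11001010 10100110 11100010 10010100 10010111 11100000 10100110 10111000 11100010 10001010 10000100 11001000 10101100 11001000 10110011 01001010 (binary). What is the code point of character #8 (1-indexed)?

U+09B8

Offset 0: leading byte 0xEF = 11101111 → 3-byte char #1 = EF 9B 98.
Offset 3: leading byte 0xC6 = 11000110 → 2-byte char #2 = C6 87.
Offset 5: leading byte 0xF0 = 11110000 → 4-byte char #3 = F0 90 80 AB.
Offset 9: leading byte 0xDD = 11011101 → 2-byte char #4 = DD B8.
Offset 11: leading byte 0xD0 = 11010000 → 2-byte char #5 = D0 8D.
Offset 13: leading byte 0xCA = 11001010 → 2-byte char #6 = CA A6.
Offset 15: leading byte 0xE2 = 11100010 → 3-byte char #7 = E2 94 97.
Offset 18: leading byte 0xE0 = 11100000 → 3-byte char #8 = E0 A6 B8.
Leading byte 0xE0 = 11100000 matches 1110xxxx → 3-byte sequence.
Byte 1: 0xE0 = 11100000, payload 0000 (4 bits).
Byte 2: 0xA6 = 10100110 (10xxxxxx ✓), payload 100110.
Byte 3: 0xB8 = 10111000 (10xxxxxx ✓), payload 111000.
Concatenate: 0000100110111000 = 0x9B8 (16 bits → U+09B8).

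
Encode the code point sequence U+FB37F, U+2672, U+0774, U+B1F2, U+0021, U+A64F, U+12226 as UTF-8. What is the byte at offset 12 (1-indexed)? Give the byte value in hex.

1-indexed offset 12 is 0-indexed offset 11.
U+FB37F → 4-byte form F3 BB 8D BF at offsets 0–3.
U+2672 → 3-byte form E2 99 B2 at offsets 4–6.
U+0774 → 2-byte form DD B4 at offsets 7–8.
U+B1F2 → 3-byte form EB 87 B2 at offsets 9–11.
Offset 11 falls in char 4's range; it's byte 3 of EB 87 B2 = 0xB2.

0xB2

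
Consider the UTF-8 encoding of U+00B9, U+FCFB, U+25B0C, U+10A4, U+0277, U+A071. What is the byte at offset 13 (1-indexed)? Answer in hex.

0xC9

1-indexed offset 13 is 0-indexed offset 12.
U+00B9 → 2-byte form C2 B9 at offsets 0–1.
U+FCFB → 3-byte form EF B3 BB at offsets 2–4.
U+25B0C → 4-byte form F0 A5 AC 8C at offsets 5–8.
U+10A4 → 3-byte form E1 82 A4 at offsets 9–11.
U+0277 → 2-byte form C9 B7 at offsets 12–13.
Offset 12 falls in char 5's range; it's byte 1 of C9 B7 = 0xC9.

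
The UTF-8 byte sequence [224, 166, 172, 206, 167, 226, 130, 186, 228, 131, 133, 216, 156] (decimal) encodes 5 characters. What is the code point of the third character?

Offset 0: leading byte 0xE0 = 11100000 → 3-byte char #1 = E0 A6 AC.
Offset 3: leading byte 0xCE = 11001110 → 2-byte char #2 = CE A7.
Offset 5: leading byte 0xE2 = 11100010 → 3-byte char #3 = E2 82 BA.
Leading byte 0xE2 = 11100010 matches 1110xxxx → 3-byte sequence.
Byte 1: 0xE2 = 11100010, payload 0010 (4 bits).
Byte 2: 0x82 = 10000010 (10xxxxxx ✓), payload 000010.
Byte 3: 0xBA = 10111010 (10xxxxxx ✓), payload 111010.
Concatenate: 0010000010111010 = 0x20BA (16 bits → U+20BA).

U+20BA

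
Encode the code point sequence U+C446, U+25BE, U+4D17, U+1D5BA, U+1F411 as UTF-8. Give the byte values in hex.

U+C446: 3-byte form → EC 91 86.
U+25BE: 3-byte form → E2 96 BE.
U+4D17: 3-byte form → E4 B4 97.
U+1D5BA: 4-byte form → F0 9D 96 BA.
U+1F411: 4-byte form → F0 9F 90 91.
Concatenated (17 bytes): EC 91 86 E2 96 BE E4 B4 97 F0 9D 96 BA F0 9F 90 91.

EC 91 86 E2 96 BE E4 B4 97 F0 9D 96 BA F0 9F 90 91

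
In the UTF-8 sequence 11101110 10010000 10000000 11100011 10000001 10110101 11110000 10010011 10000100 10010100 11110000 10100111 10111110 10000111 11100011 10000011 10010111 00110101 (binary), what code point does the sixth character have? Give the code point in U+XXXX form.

Offset 0: leading byte 0xEE = 11101110 → 3-byte char #1 = EE 90 80.
Offset 3: leading byte 0xE3 = 11100011 → 3-byte char #2 = E3 81 B5.
Offset 6: leading byte 0xF0 = 11110000 → 4-byte char #3 = F0 93 84 94.
Offset 10: leading byte 0xF0 = 11110000 → 4-byte char #4 = F0 A7 BE 87.
Offset 14: leading byte 0xE3 = 11100011 → 3-byte char #5 = E3 83 97.
Offset 17: leading byte 0x35 = 00110101 → 1-byte char #6 = 35.
Leading byte 0x35 = 00110101 matches 0xxxxxxx → 1-byte sequence.
Byte 1: 0x35 = 00110101, payload 0110101 (7 bits).
Concatenate: 0110101 = 0x35 (7 bits → U+0035).

U+0035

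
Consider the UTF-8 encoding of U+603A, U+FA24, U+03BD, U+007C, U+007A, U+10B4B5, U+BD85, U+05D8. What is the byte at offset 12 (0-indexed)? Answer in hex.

U+603A → 3-byte form E6 80 BA at offsets 0–2.
U+FA24 → 3-byte form EF A8 A4 at offsets 3–5.
U+03BD → 2-byte form CE BD at offsets 6–7.
U+007C → 1-byte form 7C at offsets 8–8.
U+007A → 1-byte form 7A at offsets 9–9.
U+10B4B5 → 4-byte form F4 8B 92 B5 at offsets 10–13.
Offset 12 falls in char 6's range; it's byte 3 of F4 8B 92 B5 = 0x92.

0x92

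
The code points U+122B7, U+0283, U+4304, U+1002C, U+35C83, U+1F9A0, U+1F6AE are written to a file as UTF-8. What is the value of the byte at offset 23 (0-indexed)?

0x9A

U+122B7 → 4-byte form F0 92 8A B7 at offsets 0–3.
U+0283 → 2-byte form CA 83 at offsets 4–5.
U+4304 → 3-byte form E4 8C 84 at offsets 6–8.
U+1002C → 4-byte form F0 90 80 AC at offsets 9–12.
U+35C83 → 4-byte form F0 B5 B2 83 at offsets 13–16.
U+1F9A0 → 4-byte form F0 9F A6 A0 at offsets 17–20.
U+1F6AE → 4-byte form F0 9F 9A AE at offsets 21–24.
Offset 23 falls in char 7's range; it's byte 3 of F0 9F 9A AE = 0x9A.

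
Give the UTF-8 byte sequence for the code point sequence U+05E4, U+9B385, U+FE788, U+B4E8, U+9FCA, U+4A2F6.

U+05E4: 2-byte form → D7 A4.
U+9B385: 4-byte form → F2 9B 8E 85.
U+FE788: 4-byte form → F3 BE 9E 88.
U+B4E8: 3-byte form → EB 93 A8.
U+9FCA: 3-byte form → E9 BF 8A.
U+4A2F6: 4-byte form → F1 8A 8B B6.
Concatenated (20 bytes): D7 A4 F2 9B 8E 85 F3 BE 9E 88 EB 93 A8 E9 BF 8A F1 8A 8B B6.

D7 A4 F2 9B 8E 85 F3 BE 9E 88 EB 93 A8 E9 BF 8A F1 8A 8B B6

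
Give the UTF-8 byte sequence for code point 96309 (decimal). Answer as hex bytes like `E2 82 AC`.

U+17835 = 0x17835 = 96309 decimal. In range U+10000–U+10FFFF → 4-byte form: 11110xxx 10xxxxxx 10xxxxxx 10xxxxxx.
Binary (21 bits): 000010111100000110101.
Split 3+6+6+6: 000 | 010111 | 100000 | 110101.
Byte 1: 11110000 = 0xF0.
Byte 2: 10010111 = 0x97.
Byte 3: 10100000 = 0xA0.
Byte 4: 10110101 = 0xB5.

F0 97 A0 B5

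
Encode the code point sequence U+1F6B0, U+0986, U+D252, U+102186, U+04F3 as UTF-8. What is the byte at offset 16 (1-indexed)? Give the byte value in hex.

0xB3

1-indexed offset 16 is 0-indexed offset 15.
U+1F6B0 → 4-byte form F0 9F 9A B0 at offsets 0–3.
U+0986 → 3-byte form E0 A6 86 at offsets 4–6.
U+D252 → 3-byte form ED 89 92 at offsets 7–9.
U+102186 → 4-byte form F4 82 86 86 at offsets 10–13.
U+04F3 → 2-byte form D3 B3 at offsets 14–15.
Offset 15 falls in char 5's range; it's byte 2 of D3 B3 = 0xB3.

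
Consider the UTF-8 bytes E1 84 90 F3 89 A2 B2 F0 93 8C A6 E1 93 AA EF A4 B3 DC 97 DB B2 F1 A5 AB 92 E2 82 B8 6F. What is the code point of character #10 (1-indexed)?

Offset 0: leading byte 0xE1 = 11100001 → 3-byte char #1 = E1 84 90.
Offset 3: leading byte 0xF3 = 11110011 → 4-byte char #2 = F3 89 A2 B2.
Offset 7: leading byte 0xF0 = 11110000 → 4-byte char #3 = F0 93 8C A6.
Offset 11: leading byte 0xE1 = 11100001 → 3-byte char #4 = E1 93 AA.
Offset 14: leading byte 0xEF = 11101111 → 3-byte char #5 = EF A4 B3.
Offset 17: leading byte 0xDC = 11011100 → 2-byte char #6 = DC 97.
Offset 19: leading byte 0xDB = 11011011 → 2-byte char #7 = DB B2.
Offset 21: leading byte 0xF1 = 11110001 → 4-byte char #8 = F1 A5 AB 92.
Offset 25: leading byte 0xE2 = 11100010 → 3-byte char #9 = E2 82 B8.
Offset 28: leading byte 0x6F = 01101111 → 1-byte char #10 = 6F.
Leading byte 0x6F = 01101111 matches 0xxxxxxx → 1-byte sequence.
Byte 1: 0x6F = 01101111, payload 1101111 (7 bits).
Concatenate: 1101111 = 0x6F (7 bits → U+006F).

U+006F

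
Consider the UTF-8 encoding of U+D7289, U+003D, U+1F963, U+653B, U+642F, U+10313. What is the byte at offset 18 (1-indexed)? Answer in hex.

1-indexed offset 18 is 0-indexed offset 17.
U+D7289 → 4-byte form F3 97 8A 89 at offsets 0–3.
U+003D → 1-byte form 3D at offsets 4–4.
U+1F963 → 4-byte form F0 9F A5 A3 at offsets 5–8.
U+653B → 3-byte form E6 94 BB at offsets 9–11.
U+642F → 3-byte form E6 90 AF at offsets 12–14.
U+10313 → 4-byte form F0 90 8C 93 at offsets 15–18.
Offset 17 falls in char 6's range; it's byte 3 of F0 90 8C 93 = 0x8C.

0x8C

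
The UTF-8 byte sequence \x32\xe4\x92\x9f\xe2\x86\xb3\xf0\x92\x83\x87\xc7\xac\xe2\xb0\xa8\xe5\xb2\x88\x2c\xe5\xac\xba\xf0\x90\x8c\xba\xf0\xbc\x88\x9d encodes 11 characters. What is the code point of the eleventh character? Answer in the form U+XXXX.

Offset 0: leading byte 0x32 = 00110010 → 1-byte char #1 = 32.
Offset 1: leading byte 0xE4 = 11100100 → 3-byte char #2 = E4 92 9F.
Offset 4: leading byte 0xE2 = 11100010 → 3-byte char #3 = E2 86 B3.
Offset 7: leading byte 0xF0 = 11110000 → 4-byte char #4 = F0 92 83 87.
Offset 11: leading byte 0xC7 = 11000111 → 2-byte char #5 = C7 AC.
Offset 13: leading byte 0xE2 = 11100010 → 3-byte char #6 = E2 B0 A8.
Offset 16: leading byte 0xE5 = 11100101 → 3-byte char #7 = E5 B2 88.
Offset 19: leading byte 0x2C = 00101100 → 1-byte char #8 = 2C.
Offset 20: leading byte 0xE5 = 11100101 → 3-byte char #9 = E5 AC BA.
Offset 23: leading byte 0xF0 = 11110000 → 4-byte char #10 = F0 90 8C BA.
Offset 27: leading byte 0xF0 = 11110000 → 4-byte char #11 = F0 BC 88 9D.
Leading byte 0xF0 = 11110000 matches 11110xxx → 4-byte sequence.
Byte 1: 0xF0 = 11110000, payload 000 (3 bits).
Byte 2: 0xBC = 10111100 (10xxxxxx ✓), payload 111100.
Byte 3: 0x88 = 10001000 (10xxxxxx ✓), payload 001000.
Byte 4: 0x9D = 10011101 (10xxxxxx ✓), payload 011101.
Concatenate: 000111100001000011101 = 0x3C21D (21 bits → U+3C21D).

U+3C21D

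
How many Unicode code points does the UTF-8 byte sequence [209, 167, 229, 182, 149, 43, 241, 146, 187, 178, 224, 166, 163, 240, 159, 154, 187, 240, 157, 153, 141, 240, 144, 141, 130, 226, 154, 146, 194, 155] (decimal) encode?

Byte at offset 0: 0xD1 = 11010001 → 2-byte char (#1). Advance 2.
Byte at offset 2: 0xE5 = 11100101 → 3-byte char (#2). Advance 3.
Byte at offset 5: 0x2B = 00101011 → 1-byte char (#3). Advance 1.
Byte at offset 6: 0xF1 = 11110001 → 4-byte char (#4). Advance 4.
Byte at offset 10: 0xE0 = 11100000 → 3-byte char (#5). Advance 3.
Byte at offset 13: 0xF0 = 11110000 → 4-byte char (#6). Advance 4.
Byte at offset 17: 0xF0 = 11110000 → 4-byte char (#7). Advance 4.
Byte at offset 21: 0xF0 = 11110000 → 4-byte char (#8). Advance 4.
Byte at offset 25: 0xE2 = 11100010 → 3-byte char (#9). Advance 3.
Byte at offset 28: 0xC2 = 11000010 → 2-byte char (#10). Advance 2.
Reached end at offset 30 after 10 code points.

10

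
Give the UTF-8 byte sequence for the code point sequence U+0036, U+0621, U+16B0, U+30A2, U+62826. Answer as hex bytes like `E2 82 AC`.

36 D8 A1 E1 9A B0 E3 82 A2 F1 A2 A0 A6

U+0036: 1-byte form → 36.
U+0621: 2-byte form → D8 A1.
U+16B0: 3-byte form → E1 9A B0.
U+30A2: 3-byte form → E3 82 A2.
U+62826: 4-byte form → F1 A2 A0 A6.
Concatenated (13 bytes): 36 D8 A1 E1 9A B0 E3 82 A2 F1 A2 A0 A6.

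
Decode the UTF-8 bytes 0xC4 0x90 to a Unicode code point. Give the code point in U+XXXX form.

Leading byte 0xC4 = 11000100 matches 110xxxxx → 2-byte sequence.
Byte 1: 0xC4 = 11000100, payload 00100 (5 bits).
Byte 2: 0x90 = 10010000 (10xxxxxx ✓), payload 010000.
Concatenate: 00100010000 = 0x110 (11 bits → U+0110).

U+0110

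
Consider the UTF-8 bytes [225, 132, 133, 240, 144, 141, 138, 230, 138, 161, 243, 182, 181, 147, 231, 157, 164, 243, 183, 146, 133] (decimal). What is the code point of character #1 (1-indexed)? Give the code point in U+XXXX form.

Offset 0: leading byte 0xE1 = 11100001 → 3-byte char #1 = E1 84 85.
Leading byte 0xE1 = 11100001 matches 1110xxxx → 3-byte sequence.
Byte 1: 0xE1 = 11100001, payload 0001 (4 bits).
Byte 2: 0x84 = 10000100 (10xxxxxx ✓), payload 000100.
Byte 3: 0x85 = 10000101 (10xxxxxx ✓), payload 000101.
Concatenate: 0001000100000101 = 0x1105 (16 bits → U+1105).

U+1105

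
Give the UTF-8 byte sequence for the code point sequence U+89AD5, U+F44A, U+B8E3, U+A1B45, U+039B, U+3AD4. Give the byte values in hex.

F2 89 AB 95 EF 91 8A EB A3 A3 F2 A1 AD 85 CE 9B E3 AB 94

U+89AD5: 4-byte form → F2 89 AB 95.
U+F44A: 3-byte form → EF 91 8A.
U+B8E3: 3-byte form → EB A3 A3.
U+A1B45: 4-byte form → F2 A1 AD 85.
U+039B: 2-byte form → CE 9B.
U+3AD4: 3-byte form → E3 AB 94.
Concatenated (19 bytes): F2 89 AB 95 EF 91 8A EB A3 A3 F2 A1 AD 85 CE 9B E3 AB 94.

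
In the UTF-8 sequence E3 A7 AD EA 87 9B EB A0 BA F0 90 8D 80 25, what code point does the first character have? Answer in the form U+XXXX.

U+39ED

Offset 0: leading byte 0xE3 = 11100011 → 3-byte char #1 = E3 A7 AD.
Leading byte 0xE3 = 11100011 matches 1110xxxx → 3-byte sequence.
Byte 1: 0xE3 = 11100011, payload 0011 (4 bits).
Byte 2: 0xA7 = 10100111 (10xxxxxx ✓), payload 100111.
Byte 3: 0xAD = 10101101 (10xxxxxx ✓), payload 101101.
Concatenate: 0011100111101101 = 0x39ED (16 bits → U+39ED).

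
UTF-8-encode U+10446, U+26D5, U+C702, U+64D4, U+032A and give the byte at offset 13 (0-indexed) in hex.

U+10446 → 4-byte form F0 90 91 86 at offsets 0–3.
U+26D5 → 3-byte form E2 9B 95 at offsets 4–6.
U+C702 → 3-byte form EC 9C 82 at offsets 7–9.
U+64D4 → 3-byte form E6 93 94 at offsets 10–12.
U+032A → 2-byte form CC AA at offsets 13–14.
Offset 13 falls in char 5's range; it's byte 1 of CC AA = 0xCC.

0xCC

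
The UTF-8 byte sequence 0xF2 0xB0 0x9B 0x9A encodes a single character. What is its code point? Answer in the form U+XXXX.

U+B06DA

Leading byte 0xF2 = 11110010 matches 11110xxx → 4-byte sequence.
Byte 1: 0xF2 = 11110010, payload 010 (3 bits).
Byte 2: 0xB0 = 10110000 (10xxxxxx ✓), payload 110000.
Byte 3: 0x9B = 10011011 (10xxxxxx ✓), payload 011011.
Byte 4: 0x9A = 10011010 (10xxxxxx ✓), payload 011010.
Concatenate: 010110000011011011010 = 0xB06DA (21 bits → U+B06DA).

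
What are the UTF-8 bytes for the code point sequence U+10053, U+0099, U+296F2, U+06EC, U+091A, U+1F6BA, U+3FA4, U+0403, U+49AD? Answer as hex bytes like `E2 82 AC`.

U+10053: 4-byte form → F0 90 81 93.
U+0099: 2-byte form → C2 99.
U+296F2: 4-byte form → F0 A9 9B B2.
U+06EC: 2-byte form → DB AC.
U+091A: 3-byte form → E0 A4 9A.
U+1F6BA: 4-byte form → F0 9F 9A BA.
U+3FA4: 3-byte form → E3 BE A4.
U+0403: 2-byte form → D0 83.
U+49AD: 3-byte form → E4 A6 AD.
Concatenated (27 bytes): F0 90 81 93 C2 99 F0 A9 9B B2 DB AC E0 A4 9A F0 9F 9A BA E3 BE A4 D0 83 E4 A6 AD.

F0 90 81 93 C2 99 F0 A9 9B B2 DB AC E0 A4 9A F0 9F 9A BA E3 BE A4 D0 83 E4 A6 AD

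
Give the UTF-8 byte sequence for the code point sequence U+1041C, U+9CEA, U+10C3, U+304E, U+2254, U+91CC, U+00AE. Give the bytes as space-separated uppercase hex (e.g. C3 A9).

U+1041C: 4-byte form → F0 90 90 9C.
U+9CEA: 3-byte form → E9 B3 AA.
U+10C3: 3-byte form → E1 83 83.
U+304E: 3-byte form → E3 81 8E.
U+2254: 3-byte form → E2 89 94.
U+91CC: 3-byte form → E9 87 8C.
U+00AE: 2-byte form → C2 AE.
Concatenated (21 bytes): F0 90 90 9C E9 B3 AA E1 83 83 E3 81 8E E2 89 94 E9 87 8C C2 AE.

F0 90 90 9C E9 B3 AA E1 83 83 E3 81 8E E2 89 94 E9 87 8C C2 AE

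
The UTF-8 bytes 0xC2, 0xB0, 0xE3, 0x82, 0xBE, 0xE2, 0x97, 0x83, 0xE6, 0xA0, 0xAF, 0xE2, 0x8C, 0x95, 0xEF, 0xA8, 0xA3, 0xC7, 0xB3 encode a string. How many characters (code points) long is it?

7

Byte at offset 0: 0xC2 = 11000010 → 2-byte char (#1). Advance 2.
Byte at offset 2: 0xE3 = 11100011 → 3-byte char (#2). Advance 3.
Byte at offset 5: 0xE2 = 11100010 → 3-byte char (#3). Advance 3.
Byte at offset 8: 0xE6 = 11100110 → 3-byte char (#4). Advance 3.
Byte at offset 11: 0xE2 = 11100010 → 3-byte char (#5). Advance 3.
Byte at offset 14: 0xEF = 11101111 → 3-byte char (#6). Advance 3.
Byte at offset 17: 0xC7 = 11000111 → 2-byte char (#7). Advance 2.
Reached end at offset 19 after 7 code points.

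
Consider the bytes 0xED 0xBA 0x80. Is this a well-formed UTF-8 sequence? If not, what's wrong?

Structurally a 3-byte sequence; payload = 0xDE80.
But 0xDE80 is in U+D800–U+DFFF, the surrogate range. Surrogates are not Unicode scalar values and are forbidden in UTF-8.

invalid (encodes a surrogate (U+D800–U+DFFF))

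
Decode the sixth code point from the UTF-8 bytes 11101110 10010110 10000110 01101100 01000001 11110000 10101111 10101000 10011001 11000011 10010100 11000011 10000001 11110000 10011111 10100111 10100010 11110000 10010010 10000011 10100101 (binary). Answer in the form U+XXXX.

U+00C1

Offset 0: leading byte 0xEE = 11101110 → 3-byte char #1 = EE 96 86.
Offset 3: leading byte 0x6C = 01101100 → 1-byte char #2 = 6C.
Offset 4: leading byte 0x41 = 01000001 → 1-byte char #3 = 41.
Offset 5: leading byte 0xF0 = 11110000 → 4-byte char #4 = F0 AF A8 99.
Offset 9: leading byte 0xC3 = 11000011 → 2-byte char #5 = C3 94.
Offset 11: leading byte 0xC3 = 11000011 → 2-byte char #6 = C3 81.
Leading byte 0xC3 = 11000011 matches 110xxxxx → 2-byte sequence.
Byte 1: 0xC3 = 11000011, payload 00011 (5 bits).
Byte 2: 0x81 = 10000001 (10xxxxxx ✓), payload 000001.
Concatenate: 00011000001 = 0xC1 (11 bits → U+00C1).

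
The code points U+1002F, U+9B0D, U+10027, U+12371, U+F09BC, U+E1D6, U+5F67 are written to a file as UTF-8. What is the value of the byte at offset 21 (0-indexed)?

U+1002F → 4-byte form F0 90 80 AF at offsets 0–3.
U+9B0D → 3-byte form E9 AC 8D at offsets 4–6.
U+10027 → 4-byte form F0 90 80 A7 at offsets 7–10.
U+12371 → 4-byte form F0 92 8D B1 at offsets 11–14.
U+F09BC → 4-byte form F3 B0 A6 BC at offsets 15–18.
U+E1D6 → 3-byte form EE 87 96 at offsets 19–21.
Offset 21 falls in char 6's range; it's byte 3 of EE 87 96 = 0x96.

0x96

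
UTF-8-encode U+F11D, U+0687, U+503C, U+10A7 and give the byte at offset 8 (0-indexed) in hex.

U+F11D → 3-byte form EF 84 9D at offsets 0–2.
U+0687 → 2-byte form DA 87 at offsets 3–4.
U+503C → 3-byte form E5 80 BC at offsets 5–7.
U+10A7 → 3-byte form E1 82 A7 at offsets 8–10.
Offset 8 falls in char 4's range; it's byte 1 of E1 82 A7 = 0xE1.

0xE1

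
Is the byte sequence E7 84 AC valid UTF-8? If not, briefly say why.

valid

Leading byte 0xE7 = 11100111 → 3-byte form.
Continuation bytes 0x84=10000100, 0xAC=10101100 all match 10xxxxxx.
Decoded value 0x712C is ≥ 0x800 (shortest form) and not a surrogate.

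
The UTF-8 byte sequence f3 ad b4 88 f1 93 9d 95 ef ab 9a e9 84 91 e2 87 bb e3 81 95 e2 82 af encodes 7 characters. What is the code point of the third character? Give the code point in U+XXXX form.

Offset 0: leading byte 0xF3 = 11110011 → 4-byte char #1 = F3 AD B4 88.
Offset 4: leading byte 0xF1 = 11110001 → 4-byte char #2 = F1 93 9D 95.
Offset 8: leading byte 0xEF = 11101111 → 3-byte char #3 = EF AB 9A.
Leading byte 0xEF = 11101111 matches 1110xxxx → 3-byte sequence.
Byte 1: 0xEF = 11101111, payload 1111 (4 bits).
Byte 2: 0xAB = 10101011 (10xxxxxx ✓), payload 101011.
Byte 3: 0x9A = 10011010 (10xxxxxx ✓), payload 011010.
Concatenate: 1111101011011010 = 0xFADA (16 bits → U+FADA).

U+FADA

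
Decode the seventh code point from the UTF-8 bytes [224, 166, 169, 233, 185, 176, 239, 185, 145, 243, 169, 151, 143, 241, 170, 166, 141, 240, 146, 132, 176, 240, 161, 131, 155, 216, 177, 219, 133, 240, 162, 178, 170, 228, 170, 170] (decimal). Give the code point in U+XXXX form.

U+210DB

Offset 0: leading byte 0xE0 = 11100000 → 3-byte char #1 = E0 A6 A9.
Offset 3: leading byte 0xE9 = 11101001 → 3-byte char #2 = E9 B9 B0.
Offset 6: leading byte 0xEF = 11101111 → 3-byte char #3 = EF B9 91.
Offset 9: leading byte 0xF3 = 11110011 → 4-byte char #4 = F3 A9 97 8F.
Offset 13: leading byte 0xF1 = 11110001 → 4-byte char #5 = F1 AA A6 8D.
Offset 17: leading byte 0xF0 = 11110000 → 4-byte char #6 = F0 92 84 B0.
Offset 21: leading byte 0xF0 = 11110000 → 4-byte char #7 = F0 A1 83 9B.
Leading byte 0xF0 = 11110000 matches 11110xxx → 4-byte sequence.
Byte 1: 0xF0 = 11110000, payload 000 (3 bits).
Byte 2: 0xA1 = 10100001 (10xxxxxx ✓), payload 100001.
Byte 3: 0x83 = 10000011 (10xxxxxx ✓), payload 000011.
Byte 4: 0x9B = 10011011 (10xxxxxx ✓), payload 011011.
Concatenate: 000100001000011011011 = 0x210DB (21 bits → U+210DB).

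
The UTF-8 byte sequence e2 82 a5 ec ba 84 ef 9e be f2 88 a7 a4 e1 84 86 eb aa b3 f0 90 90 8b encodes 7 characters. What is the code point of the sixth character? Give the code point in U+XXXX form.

U+BAB3

Offset 0: leading byte 0xE2 = 11100010 → 3-byte char #1 = E2 82 A5.
Offset 3: leading byte 0xEC = 11101100 → 3-byte char #2 = EC BA 84.
Offset 6: leading byte 0xEF = 11101111 → 3-byte char #3 = EF 9E BE.
Offset 9: leading byte 0xF2 = 11110010 → 4-byte char #4 = F2 88 A7 A4.
Offset 13: leading byte 0xE1 = 11100001 → 3-byte char #5 = E1 84 86.
Offset 16: leading byte 0xEB = 11101011 → 3-byte char #6 = EB AA B3.
Leading byte 0xEB = 11101011 matches 1110xxxx → 3-byte sequence.
Byte 1: 0xEB = 11101011, payload 1011 (4 bits).
Byte 2: 0xAA = 10101010 (10xxxxxx ✓), payload 101010.
Byte 3: 0xB3 = 10110011 (10xxxxxx ✓), payload 110011.
Concatenate: 1011101010110011 = 0xBAB3 (16 bits → U+BAB3).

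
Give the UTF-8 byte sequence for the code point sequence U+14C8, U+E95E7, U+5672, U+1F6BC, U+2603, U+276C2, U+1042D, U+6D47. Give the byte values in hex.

U+14C8: 3-byte form → E1 93 88.
U+E95E7: 4-byte form → F3 A9 97 A7.
U+5672: 3-byte form → E5 99 B2.
U+1F6BC: 4-byte form → F0 9F 9A BC.
U+2603: 3-byte form → E2 98 83.
U+276C2: 4-byte form → F0 A7 9B 82.
U+1042D: 4-byte form → F0 90 90 AD.
U+6D47: 3-byte form → E6 B5 87.
Concatenated (28 bytes): E1 93 88 F3 A9 97 A7 E5 99 B2 F0 9F 9A BC E2 98 83 F0 A7 9B 82 F0 90 90 AD E6 B5 87.

E1 93 88 F3 A9 97 A7 E5 99 B2 F0 9F 9A BC E2 98 83 F0 A7 9B 82 F0 90 90 AD E6 B5 87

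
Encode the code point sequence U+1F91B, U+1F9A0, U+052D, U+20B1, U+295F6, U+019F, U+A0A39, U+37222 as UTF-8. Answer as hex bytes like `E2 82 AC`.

F0 9F A4 9B F0 9F A6 A0 D4 AD E2 82 B1 F0 A9 97 B6 C6 9F F2 A0 A8 B9 F0 B7 88 A2

U+1F91B: 4-byte form → F0 9F A4 9B.
U+1F9A0: 4-byte form → F0 9F A6 A0.
U+052D: 2-byte form → D4 AD.
U+20B1: 3-byte form → E2 82 B1.
U+295F6: 4-byte form → F0 A9 97 B6.
U+019F: 2-byte form → C6 9F.
U+A0A39: 4-byte form → F2 A0 A8 B9.
U+37222: 4-byte form → F0 B7 88 A2.
Concatenated (27 bytes): F0 9F A4 9B F0 9F A6 A0 D4 AD E2 82 B1 F0 A9 97 B6 C6 9F F2 A0 A8 B9 F0 B7 88 A2.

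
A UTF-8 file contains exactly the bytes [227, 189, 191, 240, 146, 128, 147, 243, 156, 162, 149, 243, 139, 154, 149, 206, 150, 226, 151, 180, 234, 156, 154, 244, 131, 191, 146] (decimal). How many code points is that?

8

Byte at offset 0: 0xE3 = 11100011 → 3-byte char (#1). Advance 3.
Byte at offset 3: 0xF0 = 11110000 → 4-byte char (#2). Advance 4.
Byte at offset 7: 0xF3 = 11110011 → 4-byte char (#3). Advance 4.
Byte at offset 11: 0xF3 = 11110011 → 4-byte char (#4). Advance 4.
Byte at offset 15: 0xCE = 11001110 → 2-byte char (#5). Advance 2.
Byte at offset 17: 0xE2 = 11100010 → 3-byte char (#6). Advance 3.
Byte at offset 20: 0xEA = 11101010 → 3-byte char (#7). Advance 3.
Byte at offset 23: 0xF4 = 11110100 → 4-byte char (#8). Advance 4.
Reached end at offset 27 after 8 code points.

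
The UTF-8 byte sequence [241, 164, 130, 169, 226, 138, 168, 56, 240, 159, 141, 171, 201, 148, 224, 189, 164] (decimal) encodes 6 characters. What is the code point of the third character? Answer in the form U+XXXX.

U+0038

Offset 0: leading byte 0xF1 = 11110001 → 4-byte char #1 = F1 A4 82 A9.
Offset 4: leading byte 0xE2 = 11100010 → 3-byte char #2 = E2 8A A8.
Offset 7: leading byte 0x38 = 00111000 → 1-byte char #3 = 38.
Leading byte 0x38 = 00111000 matches 0xxxxxxx → 1-byte sequence.
Byte 1: 0x38 = 00111000, payload 0111000 (7 bits).
Concatenate: 0111000 = 0x38 (7 bits → U+0038).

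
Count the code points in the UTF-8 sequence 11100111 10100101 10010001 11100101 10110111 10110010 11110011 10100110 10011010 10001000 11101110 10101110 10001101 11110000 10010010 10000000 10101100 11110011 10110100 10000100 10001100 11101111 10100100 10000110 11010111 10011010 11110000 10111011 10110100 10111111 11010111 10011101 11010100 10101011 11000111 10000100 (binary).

Byte at offset 0: 0xE7 = 11100111 → 3-byte char (#1). Advance 3.
Byte at offset 3: 0xE5 = 11100101 → 3-byte char (#2). Advance 3.
Byte at offset 6: 0xF3 = 11110011 → 4-byte char (#3). Advance 4.
Byte at offset 10: 0xEE = 11101110 → 3-byte char (#4). Advance 3.
Byte at offset 13: 0xF0 = 11110000 → 4-byte char (#5). Advance 4.
Byte at offset 17: 0xF3 = 11110011 → 4-byte char (#6). Advance 4.
Byte at offset 21: 0xEF = 11101111 → 3-byte char (#7). Advance 3.
Byte at offset 24: 0xD7 = 11010111 → 2-byte char (#8). Advance 2.
Byte at offset 26: 0xF0 = 11110000 → 4-byte char (#9). Advance 4.
Byte at offset 30: 0xD7 = 11010111 → 2-byte char (#10). Advance 2.
Byte at offset 32: 0xD4 = 11010100 → 2-byte char (#11). Advance 2.
Byte at offset 34: 0xC7 = 11000111 → 2-byte char (#12). Advance 2.
Reached end at offset 36 after 12 code points.

12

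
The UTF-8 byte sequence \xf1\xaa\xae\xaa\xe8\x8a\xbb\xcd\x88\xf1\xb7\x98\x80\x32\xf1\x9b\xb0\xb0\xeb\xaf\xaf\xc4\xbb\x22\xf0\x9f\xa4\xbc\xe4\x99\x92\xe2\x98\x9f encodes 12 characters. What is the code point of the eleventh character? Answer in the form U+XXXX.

Offset 0: leading byte 0xF1 = 11110001 → 4-byte char #1 = F1 AA AE AA.
Offset 4: leading byte 0xE8 = 11101000 → 3-byte char #2 = E8 8A BB.
Offset 7: leading byte 0xCD = 11001101 → 2-byte char #3 = CD 88.
Offset 9: leading byte 0xF1 = 11110001 → 4-byte char #4 = F1 B7 98 80.
Offset 13: leading byte 0x32 = 00110010 → 1-byte char #5 = 32.
Offset 14: leading byte 0xF1 = 11110001 → 4-byte char #6 = F1 9B B0 B0.
Offset 18: leading byte 0xEB = 11101011 → 3-byte char #7 = EB AF AF.
Offset 21: leading byte 0xC4 = 11000100 → 2-byte char #8 = C4 BB.
Offset 23: leading byte 0x22 = 00100010 → 1-byte char #9 = 22.
Offset 24: leading byte 0xF0 = 11110000 → 4-byte char #10 = F0 9F A4 BC.
Offset 28: leading byte 0xE4 = 11100100 → 3-byte char #11 = E4 99 92.
Leading byte 0xE4 = 11100100 matches 1110xxxx → 3-byte sequence.
Byte 1: 0xE4 = 11100100, payload 0100 (4 bits).
Byte 2: 0x99 = 10011001 (10xxxxxx ✓), payload 011001.
Byte 3: 0x92 = 10010010 (10xxxxxx ✓), payload 010010.
Concatenate: 0100011001010010 = 0x4652 (16 bits → U+4652).

U+4652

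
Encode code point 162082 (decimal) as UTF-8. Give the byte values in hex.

U+27922 = 0x27922 = 162082 decimal. In range U+10000–U+10FFFF → 4-byte form: 11110xxx 10xxxxxx 10xxxxxx 10xxxxxx.
Binary (21 bits): 000100111100100100010.
Split 3+6+6+6: 000 | 100111 | 100100 | 100010.
Byte 1: 11110000 = 0xF0.
Byte 2: 10100111 = 0xA7.
Byte 3: 10100100 = 0xA4.
Byte 4: 10100010 = 0xA2.

F0 A7 A4 A2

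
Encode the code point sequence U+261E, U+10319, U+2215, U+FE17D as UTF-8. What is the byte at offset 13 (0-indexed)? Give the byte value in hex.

U+261E → 3-byte form E2 98 9E at offsets 0–2.
U+10319 → 4-byte form F0 90 8C 99 at offsets 3–6.
U+2215 → 3-byte form E2 88 95 at offsets 7–9.
U+FE17D → 4-byte form F3 BE 85 BD at offsets 10–13.
Offset 13 falls in char 4's range; it's byte 4 of F3 BE 85 BD = 0xBD.

0xBD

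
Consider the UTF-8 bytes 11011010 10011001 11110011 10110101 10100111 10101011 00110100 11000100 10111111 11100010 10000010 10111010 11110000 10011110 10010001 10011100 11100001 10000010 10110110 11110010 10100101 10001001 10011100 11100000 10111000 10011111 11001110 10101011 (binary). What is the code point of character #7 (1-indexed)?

U+10B6

Offset 0: leading byte 0xDA = 11011010 → 2-byte char #1 = DA 99.
Offset 2: leading byte 0xF3 = 11110011 → 4-byte char #2 = F3 B5 A7 AB.
Offset 6: leading byte 0x34 = 00110100 → 1-byte char #3 = 34.
Offset 7: leading byte 0xC4 = 11000100 → 2-byte char #4 = C4 BF.
Offset 9: leading byte 0xE2 = 11100010 → 3-byte char #5 = E2 82 BA.
Offset 12: leading byte 0xF0 = 11110000 → 4-byte char #6 = F0 9E 91 9C.
Offset 16: leading byte 0xE1 = 11100001 → 3-byte char #7 = E1 82 B6.
Leading byte 0xE1 = 11100001 matches 1110xxxx → 3-byte sequence.
Byte 1: 0xE1 = 11100001, payload 0001 (4 bits).
Byte 2: 0x82 = 10000010 (10xxxxxx ✓), payload 000010.
Byte 3: 0xB6 = 10110110 (10xxxxxx ✓), payload 110110.
Concatenate: 0001000010110110 = 0x10B6 (16 bits → U+10B6).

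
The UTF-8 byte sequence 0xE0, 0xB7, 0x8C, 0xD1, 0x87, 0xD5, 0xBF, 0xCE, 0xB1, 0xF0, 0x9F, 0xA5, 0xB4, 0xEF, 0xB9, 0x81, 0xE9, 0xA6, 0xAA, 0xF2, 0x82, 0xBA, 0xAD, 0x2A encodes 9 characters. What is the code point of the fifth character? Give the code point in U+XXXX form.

Offset 0: leading byte 0xE0 = 11100000 → 3-byte char #1 = E0 B7 8C.
Offset 3: leading byte 0xD1 = 11010001 → 2-byte char #2 = D1 87.
Offset 5: leading byte 0xD5 = 11010101 → 2-byte char #3 = D5 BF.
Offset 7: leading byte 0xCE = 11001110 → 2-byte char #4 = CE B1.
Offset 9: leading byte 0xF0 = 11110000 → 4-byte char #5 = F0 9F A5 B4.
Leading byte 0xF0 = 11110000 matches 11110xxx → 4-byte sequence.
Byte 1: 0xF0 = 11110000, payload 000 (3 bits).
Byte 2: 0x9F = 10011111 (10xxxxxx ✓), payload 011111.
Byte 3: 0xA5 = 10100101 (10xxxxxx ✓), payload 100101.
Byte 4: 0xB4 = 10110100 (10xxxxxx ✓), payload 110100.
Concatenate: 000011111100101110100 = 0x1F974 (21 bits → U+1F974).

U+1F974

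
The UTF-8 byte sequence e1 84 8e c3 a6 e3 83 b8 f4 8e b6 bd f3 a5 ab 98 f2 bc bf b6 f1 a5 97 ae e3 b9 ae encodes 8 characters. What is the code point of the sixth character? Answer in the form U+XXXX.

Offset 0: leading byte 0xE1 = 11100001 → 3-byte char #1 = E1 84 8E.
Offset 3: leading byte 0xC3 = 11000011 → 2-byte char #2 = C3 A6.
Offset 5: leading byte 0xE3 = 11100011 → 3-byte char #3 = E3 83 B8.
Offset 8: leading byte 0xF4 = 11110100 → 4-byte char #4 = F4 8E B6 BD.
Offset 12: leading byte 0xF3 = 11110011 → 4-byte char #5 = F3 A5 AB 98.
Offset 16: leading byte 0xF2 = 11110010 → 4-byte char #6 = F2 BC BF B6.
Leading byte 0xF2 = 11110010 matches 11110xxx → 4-byte sequence.
Byte 1: 0xF2 = 11110010, payload 010 (3 bits).
Byte 2: 0xBC = 10111100 (10xxxxxx ✓), payload 111100.
Byte 3: 0xBF = 10111111 (10xxxxxx ✓), payload 111111.
Byte 4: 0xB6 = 10110110 (10xxxxxx ✓), payload 110110.
Concatenate: 010111100111111110110 = 0xBCFF6 (21 bits → U+BCFF6).

U+BCFF6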